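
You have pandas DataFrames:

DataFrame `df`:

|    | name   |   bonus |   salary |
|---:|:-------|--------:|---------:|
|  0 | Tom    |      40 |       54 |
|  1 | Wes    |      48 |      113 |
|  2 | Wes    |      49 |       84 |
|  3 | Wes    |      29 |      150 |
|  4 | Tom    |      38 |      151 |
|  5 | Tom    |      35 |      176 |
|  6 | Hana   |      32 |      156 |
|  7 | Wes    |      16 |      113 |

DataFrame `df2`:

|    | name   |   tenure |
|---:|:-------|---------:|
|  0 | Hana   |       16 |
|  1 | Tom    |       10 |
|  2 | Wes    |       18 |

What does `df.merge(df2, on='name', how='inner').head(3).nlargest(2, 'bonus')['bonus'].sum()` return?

97

merge on 'name' (how='inner') → 8 rows:
   name  bonus  salary  tenure
0   Tom     40      54      10
1   Wes     48     113      18
2   Wes     49      84      18
3   Wes     29     150      18
4   Tom     38     151      10
5   Tom     35     176      10
6  Hana     32     156      16
7   Wes     16     113      18
take first 3 rows:
  name  bonus  salary  tenure
0  Tom     40      54      10
1  Wes     48     113      18
2  Wes     49      84      18
take 2 rows with largest bonus:
  name  bonus  salary  tenure
2  Wes     49      84      18
1  Wes     48     113      18
sum of column 'bonus' → 97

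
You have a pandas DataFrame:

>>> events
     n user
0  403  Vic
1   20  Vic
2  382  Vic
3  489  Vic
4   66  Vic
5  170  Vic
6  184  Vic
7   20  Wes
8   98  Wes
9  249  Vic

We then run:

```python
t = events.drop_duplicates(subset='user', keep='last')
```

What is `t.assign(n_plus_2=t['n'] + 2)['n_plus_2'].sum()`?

351

drop duplicate user (keep=last):
     n user
8   98  Wes
9  249  Vic
add column n_plus_2 = t['n'] + 2:
     n user  n_plus_2
8   98  Wes       100
9  249  Vic       251
The sum of column 'n_plus_2' is 351.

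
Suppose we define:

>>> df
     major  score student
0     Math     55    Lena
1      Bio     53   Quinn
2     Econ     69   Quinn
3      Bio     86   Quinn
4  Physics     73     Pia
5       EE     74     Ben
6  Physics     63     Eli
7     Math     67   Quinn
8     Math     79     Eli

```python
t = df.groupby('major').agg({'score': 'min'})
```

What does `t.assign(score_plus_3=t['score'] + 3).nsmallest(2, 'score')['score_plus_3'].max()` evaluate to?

group by major, min of score:
         score
major         
Bio         53
EE          74
Econ        69
Math        55
Physics     63
add column score_plus_3 = t['score'] + 3:
         score  score_plus_3
major                       
Bio         53            56
EE          74            77
Econ        69            72
Math        55            58
Physics     63            66
take 2 rows with smallest score:
       score  score_plus_3
major                     
Bio       53            56
Math      55            58

58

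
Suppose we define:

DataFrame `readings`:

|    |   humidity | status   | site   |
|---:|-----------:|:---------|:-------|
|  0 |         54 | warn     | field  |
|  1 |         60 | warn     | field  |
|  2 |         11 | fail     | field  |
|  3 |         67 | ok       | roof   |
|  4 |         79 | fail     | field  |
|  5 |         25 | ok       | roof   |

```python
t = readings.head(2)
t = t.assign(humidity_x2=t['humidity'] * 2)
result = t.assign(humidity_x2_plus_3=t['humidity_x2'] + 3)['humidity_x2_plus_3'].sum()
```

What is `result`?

234

take first 2 rows:
   humidity status   site
0        54   warn  field
1        60   warn  field
add column humidity_x2 = t['humidity'] * 2:
   humidity status   site  humidity_x2
0        54   warn  field          108
1        60   warn  field          120
add column humidity_x2_plus_3 = t['humidity_x2'] + 3:
   humidity status   site  humidity_x2  humidity_x2_plus_3
0        54   warn  field          108                 111
1        60   warn  field          120                 123
sum of column 'humidity_x2_plus_3' → 234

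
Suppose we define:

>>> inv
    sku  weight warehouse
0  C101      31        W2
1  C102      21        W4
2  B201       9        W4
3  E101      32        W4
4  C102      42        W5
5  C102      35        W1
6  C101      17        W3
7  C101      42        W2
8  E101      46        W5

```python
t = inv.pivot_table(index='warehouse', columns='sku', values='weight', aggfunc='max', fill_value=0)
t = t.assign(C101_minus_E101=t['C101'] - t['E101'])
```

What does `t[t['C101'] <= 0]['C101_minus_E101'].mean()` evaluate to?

pivot: rows=warehouse, cols=sku, max(weight):
sku        B201  C101  C102  E101
warehouse                        
W1            0     0    35     0
W2            0    42     0     0
W3            0    17     0     0
W4            9     0    21    32
W5            0     0    42    46
add column C101_minus_E101 = t['C101'] - t['E101']:
sku        B201  C101  C102  E101  C101_minus_E101
warehouse                                         
W1            0     0    35     0                0
W2            0    42     0     0               42
W3            0    17     0     0               17
W4            9     0    21    32              -32
W5            0     0    42    46              -46
filter rows where C101 <= 0:
sku        B201  C101  C102  E101  C101_minus_E101
warehouse                                         
W1            0     0    35     0                0
W4            9     0    21    32              -32
W5            0     0    42    46              -46

-26.0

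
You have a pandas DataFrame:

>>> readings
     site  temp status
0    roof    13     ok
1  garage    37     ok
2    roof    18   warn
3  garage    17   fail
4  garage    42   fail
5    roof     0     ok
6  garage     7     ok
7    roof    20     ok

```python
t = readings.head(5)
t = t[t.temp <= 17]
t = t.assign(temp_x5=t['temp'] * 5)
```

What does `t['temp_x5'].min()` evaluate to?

take first 5 rows:
     site  temp status
0    roof    13     ok
1  garage    37     ok
2    roof    18   warn
3  garage    17   fail
4  garage    42   fail
filter rows where temp <= 17:
     site  temp status
0    roof    13     ok
3  garage    17   fail
add column temp_x5 = t['temp'] * 5:
     site  temp status  temp_x5
0    roof    13     ok       65
3  garage    17   fail       85
Taking the min of column 'temp_x5' gives 65.

65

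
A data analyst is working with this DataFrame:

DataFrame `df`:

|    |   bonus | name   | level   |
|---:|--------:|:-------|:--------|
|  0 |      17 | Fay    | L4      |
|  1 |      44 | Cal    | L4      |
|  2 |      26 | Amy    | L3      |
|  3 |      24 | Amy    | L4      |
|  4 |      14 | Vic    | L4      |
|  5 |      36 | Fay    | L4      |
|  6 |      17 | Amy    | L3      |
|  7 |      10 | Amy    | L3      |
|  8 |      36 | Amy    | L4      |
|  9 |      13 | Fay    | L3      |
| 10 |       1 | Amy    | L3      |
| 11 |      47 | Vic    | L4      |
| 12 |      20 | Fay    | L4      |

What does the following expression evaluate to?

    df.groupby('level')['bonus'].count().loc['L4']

8

group by level, count of bonus:
level
L3    5
L4    8
Name: bonus, dtype: int64
Hence 8.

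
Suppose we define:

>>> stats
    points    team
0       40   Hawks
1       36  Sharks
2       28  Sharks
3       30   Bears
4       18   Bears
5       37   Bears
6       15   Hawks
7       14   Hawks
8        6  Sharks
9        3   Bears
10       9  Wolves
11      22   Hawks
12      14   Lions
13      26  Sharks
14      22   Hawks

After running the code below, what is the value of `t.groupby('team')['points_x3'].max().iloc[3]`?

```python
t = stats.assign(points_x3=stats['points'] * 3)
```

108

add column points_x3 = stats['points'] * 3:
    points    team  points_x3
0       40   Hawks        120
1       36  Sharks        108
2       28  Sharks         84
3       30   Bears         90
4       18   Bears         54
5       37   Bears        111
6       15   Hawks         45
7       14   Hawks         42
8        6  Sharks         18
9        3   Bears          9
10       9  Wolves         27
11      22   Hawks         66
12      14   Lions         42
13      26  Sharks         78
14      22   Hawks         66
group by team, max of points_x3:
team
Bears     111
Hawks     120
Lions      42
Sharks    108
Wolves     27
Name: points_x3, dtype: int64
Hence 108.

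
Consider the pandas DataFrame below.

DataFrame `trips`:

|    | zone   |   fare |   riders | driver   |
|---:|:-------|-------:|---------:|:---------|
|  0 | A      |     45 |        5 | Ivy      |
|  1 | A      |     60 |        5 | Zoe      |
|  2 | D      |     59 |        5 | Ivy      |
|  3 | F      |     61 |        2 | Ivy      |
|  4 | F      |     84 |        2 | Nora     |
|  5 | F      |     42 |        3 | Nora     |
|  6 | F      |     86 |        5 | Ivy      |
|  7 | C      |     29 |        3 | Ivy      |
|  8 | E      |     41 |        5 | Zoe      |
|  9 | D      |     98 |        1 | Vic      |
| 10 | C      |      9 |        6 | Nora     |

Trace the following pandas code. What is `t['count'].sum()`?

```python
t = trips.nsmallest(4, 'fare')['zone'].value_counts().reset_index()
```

4

take 4 rows with smallest fare:
   zone  fare  riders driver
10    C     9       6   Nora
7     C    29       3    Ivy
8     E    41       5    Zoe
5     F    42       3   Nora
value_counts of zone:
zone
C    2
E    1
F    1
Name: count, dtype: int64
reset_index():
  zone  count
0    C      2
1    E      1
2    F      1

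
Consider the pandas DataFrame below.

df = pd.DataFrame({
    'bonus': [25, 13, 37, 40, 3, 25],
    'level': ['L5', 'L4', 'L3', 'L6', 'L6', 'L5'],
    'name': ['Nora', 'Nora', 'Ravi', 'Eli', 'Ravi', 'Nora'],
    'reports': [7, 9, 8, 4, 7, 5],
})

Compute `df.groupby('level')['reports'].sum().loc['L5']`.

12

group by level, sum of reports:
level
L3     8
L4     9
L5    12
L6    11
Name: reports, dtype: int64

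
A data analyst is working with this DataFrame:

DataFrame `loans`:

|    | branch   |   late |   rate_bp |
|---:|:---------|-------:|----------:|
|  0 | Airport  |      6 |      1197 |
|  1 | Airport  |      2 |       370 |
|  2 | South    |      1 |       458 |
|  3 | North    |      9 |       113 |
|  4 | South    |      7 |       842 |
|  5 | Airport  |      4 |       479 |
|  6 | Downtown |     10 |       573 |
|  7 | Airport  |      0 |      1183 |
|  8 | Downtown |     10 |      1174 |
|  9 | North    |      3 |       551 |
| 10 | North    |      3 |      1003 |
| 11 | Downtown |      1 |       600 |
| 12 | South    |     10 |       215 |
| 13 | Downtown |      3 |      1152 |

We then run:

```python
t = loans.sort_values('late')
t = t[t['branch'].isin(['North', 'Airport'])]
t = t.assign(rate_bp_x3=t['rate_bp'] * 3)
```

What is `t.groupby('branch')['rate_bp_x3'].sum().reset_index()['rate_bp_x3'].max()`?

sort by late:
      branch  late  rate_bp
7    Airport     0     1183
2      South     1      458
11  Downtown     1      600
1    Airport     2      370
9      North     3      551
10     North     3     1003
13  Downtown     3     1152
5    Airport     4      479
0    Airport     6     1197
4      South     7      842
3      North     9      113
6   Downtown    10      573
8   Downtown    10     1174
12     South    10      215
filter rows where branch in ['North', 'Airport']:
     branch  late  rate_bp
7   Airport     0     1183
1   Airport     2      370
9     North     3      551
10    North     3     1003
5   Airport     4      479
0   Airport     6     1197
3     North     9      113
add column rate_bp_x3 = t['rate_bp'] * 3:
     branch  late  rate_bp  rate_bp_x3
7   Airport     0     1183        3549
1   Airport     2      370        1110
9     North     3      551        1653
10    North     3     1003        3009
5   Airport     4      479        1437
0   Airport     6     1197        3591
3     North     9      113         339
group by branch, sum of rate_bp_x3:
branch
Airport    9687
North      5001
Name: rate_bp_x3, dtype: int64
reset_index():
    branch  rate_bp_x3
0  Airport        9687
1    North        5001

9687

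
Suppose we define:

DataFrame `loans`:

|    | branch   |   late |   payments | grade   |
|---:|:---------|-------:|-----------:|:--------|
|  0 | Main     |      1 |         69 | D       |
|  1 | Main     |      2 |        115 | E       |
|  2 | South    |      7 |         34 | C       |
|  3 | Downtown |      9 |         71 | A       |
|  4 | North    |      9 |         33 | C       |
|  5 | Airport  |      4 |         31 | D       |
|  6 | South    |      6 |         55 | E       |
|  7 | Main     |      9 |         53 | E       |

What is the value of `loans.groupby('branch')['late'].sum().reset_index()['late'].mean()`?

9.4

group by branch, sum of late:
branch
Airport      4
Downtown     9
Main        12
North        9
South       13
Name: late, dtype: int64
reset_index():
     branch  late
0   Airport     4
1  Downtown     9
2      Main    12
3     North     9
4     South    13
mean of column 'late' → 9.4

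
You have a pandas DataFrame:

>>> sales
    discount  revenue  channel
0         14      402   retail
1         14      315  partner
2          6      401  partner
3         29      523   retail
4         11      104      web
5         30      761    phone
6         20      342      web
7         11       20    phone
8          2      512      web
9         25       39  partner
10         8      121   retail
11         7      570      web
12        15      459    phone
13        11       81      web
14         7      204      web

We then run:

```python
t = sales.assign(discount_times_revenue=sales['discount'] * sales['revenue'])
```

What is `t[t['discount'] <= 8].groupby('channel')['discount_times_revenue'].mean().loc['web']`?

add column discount_times_revenue = sales['discount'] * sales['revenue']:
    discount  revenue  channel  discount_times_revenue
0         14      402   retail                    5628
1         14      315  partner                    4410
2          6      401  partner                    2406
3         29      523   retail                   15167
4         11      104      web                    1144
5         30      761    phone                   22830
6         20      342      web                    6840
7         11       20    phone                     220
8          2      512      web                    1024
9         25       39  partner                     975
10         8      121   retail                     968
11         7      570      web                    3990
12        15      459    phone                    6885
13        11       81      web                     891
14         7      204      web                    1428
filter rows where discount <= 8:
    discount  revenue  channel  discount_times_revenue
2          6      401  partner                    2406
8          2      512      web                    1024
10         8      121   retail                     968
11         7      570      web                    3990
14         7      204      web                    1428
group by channel, mean of discount_times_revenue:
channel
partner    2406.000000
retail      968.000000
web        2147.333333
Name: discount_times_revenue, dtype: float64
Then the value at index 'web': 2147.33333333

2147.33333333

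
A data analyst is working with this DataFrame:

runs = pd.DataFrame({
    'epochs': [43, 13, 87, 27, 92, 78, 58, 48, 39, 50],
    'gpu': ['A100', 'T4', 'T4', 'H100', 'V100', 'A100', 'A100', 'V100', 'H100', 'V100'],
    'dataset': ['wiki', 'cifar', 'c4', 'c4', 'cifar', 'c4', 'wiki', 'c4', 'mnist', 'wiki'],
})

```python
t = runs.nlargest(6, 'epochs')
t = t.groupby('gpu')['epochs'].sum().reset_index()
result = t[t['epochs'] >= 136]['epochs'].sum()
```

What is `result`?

take 6 rows with largest epochs:
   epochs   gpu dataset
4      92  V100   cifar
2      87    T4      c4
5      78  A100      c4
6      58  A100    wiki
9      50  V100    wiki
7      48  V100      c4
group by gpu, sum of epochs:
gpu
A100    136
T4       87
V100    190
Name: epochs, dtype: int64
reset_index():
    gpu  epochs
0  A100     136
1    T4      87
2  V100     190
filter rows where epochs >= 136:
    gpu  epochs
0  A100     136
2  V100     190
Finally, sum of column 'epochs' = 326.

326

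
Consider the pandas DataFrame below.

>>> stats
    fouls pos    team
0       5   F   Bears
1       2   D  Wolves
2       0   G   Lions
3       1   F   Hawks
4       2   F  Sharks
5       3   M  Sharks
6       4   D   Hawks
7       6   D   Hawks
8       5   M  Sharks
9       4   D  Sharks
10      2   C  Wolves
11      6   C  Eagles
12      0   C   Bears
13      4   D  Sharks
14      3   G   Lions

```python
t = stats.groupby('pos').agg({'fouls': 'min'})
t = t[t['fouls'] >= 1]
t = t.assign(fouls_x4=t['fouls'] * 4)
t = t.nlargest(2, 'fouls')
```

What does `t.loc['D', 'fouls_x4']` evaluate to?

8

group by pos, min of fouls:
     fouls
pos       
C        0
D        2
F        1
G        0
M        3
filter rows where fouls >= 1:
     fouls
pos       
D        2
F        1
M        3
add column fouls_x4 = t['fouls'] * 4:
     fouls  fouls_x4
pos                 
D        2         8
F        1         4
M        3        12
take 2 rows with largest fouls:
     fouls  fouls_x4
pos                 
M        3        12
D        2         8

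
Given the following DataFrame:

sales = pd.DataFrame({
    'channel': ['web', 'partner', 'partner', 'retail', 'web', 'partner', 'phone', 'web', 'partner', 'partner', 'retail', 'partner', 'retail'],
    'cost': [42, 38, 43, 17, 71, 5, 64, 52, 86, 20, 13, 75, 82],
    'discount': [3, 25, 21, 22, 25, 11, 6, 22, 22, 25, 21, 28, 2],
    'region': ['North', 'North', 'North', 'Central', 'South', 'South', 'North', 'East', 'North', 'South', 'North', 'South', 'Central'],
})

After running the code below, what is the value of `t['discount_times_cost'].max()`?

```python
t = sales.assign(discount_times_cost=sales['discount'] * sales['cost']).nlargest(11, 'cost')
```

2100

add column discount_times_cost = sales['discount'] * sales['cost']:
    channel  cost  discount   region  discount_times_cost
0       web    42         3    North                  126
1   partner    38        25    North                  950
2   partner    43        21    North                  903
3    retail    17        22  Central                  374
4       web    71        25    South                 1775
5   partner     5        11    South                   55
6     phone    64         6    North                  384
7       web    52        22     East                 1144
8   partner    86        22    North                 1892
9   partner    20        25    South                  500
10   retail    13        21    North                  273
11  partner    75        28    South                 2100
12   retail    82         2  Central                  164
take 11 rows with largest cost:
    channel  cost  discount   region  discount_times_cost
8   partner    86        22    North                 1892
12   retail    82         2  Central                  164
11  partner    75        28    South                 2100
4       web    71        25    South                 1775
6     phone    64         6    North                  384
7       web    52        22     East                 1144
2   partner    43        21    North                  903
0       web    42         3    North                  126
1   partner    38        25    North                  950
9   partner    20        25    South                  500
3    retail    17        22  Central                  374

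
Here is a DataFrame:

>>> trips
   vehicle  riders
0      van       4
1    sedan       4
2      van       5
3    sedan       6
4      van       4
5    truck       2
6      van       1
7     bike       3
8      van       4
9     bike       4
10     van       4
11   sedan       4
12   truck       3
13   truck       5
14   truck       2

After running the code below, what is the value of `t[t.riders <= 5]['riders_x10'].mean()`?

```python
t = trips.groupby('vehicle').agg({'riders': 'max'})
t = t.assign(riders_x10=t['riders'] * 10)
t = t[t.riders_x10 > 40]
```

50.0

group by vehicle, max of riders:
         riders
vehicle        
bike          4
sedan         6
truck         5
van           5
add column riders_x10 = t['riders'] * 10:
         riders  riders_x10
vehicle                    
bike          4          40
sedan         6          60
truck         5          50
van           5          50
filter rows where riders_x10 > 40:
         riders  riders_x10
vehicle                    
sedan         6          60
truck         5          50
van           5          50
filter rows where riders <= 5:
         riders  riders_x10
vehicle                    
truck         5          50
van           5          50
The mean of column 'riders_x10' is 50.0.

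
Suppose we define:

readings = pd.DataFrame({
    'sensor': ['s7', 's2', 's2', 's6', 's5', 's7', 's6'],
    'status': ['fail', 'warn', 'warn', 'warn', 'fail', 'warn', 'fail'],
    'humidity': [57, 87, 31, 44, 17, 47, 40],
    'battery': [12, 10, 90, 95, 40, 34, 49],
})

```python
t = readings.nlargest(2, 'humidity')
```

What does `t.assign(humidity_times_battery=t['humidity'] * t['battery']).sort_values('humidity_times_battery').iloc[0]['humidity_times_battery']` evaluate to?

take 2 rows with largest humidity:
  sensor status  humidity  battery
1     s2   warn        87       10
0     s7   fail        57       12
add column humidity_times_battery = t['humidity'] * t['battery']:
  sensor status  humidity  battery  humidity_times_battery
1     s2   warn        87       10                     870
0     s7   fail        57       12                     684
sort by humidity_times_battery:
  sensor status  humidity  battery  humidity_times_battery
0     s7   fail        57       12                     684
1     s2   warn        87       10                     870
Taking the value at position 0, column 'humidity_times_battery' gives 684.

684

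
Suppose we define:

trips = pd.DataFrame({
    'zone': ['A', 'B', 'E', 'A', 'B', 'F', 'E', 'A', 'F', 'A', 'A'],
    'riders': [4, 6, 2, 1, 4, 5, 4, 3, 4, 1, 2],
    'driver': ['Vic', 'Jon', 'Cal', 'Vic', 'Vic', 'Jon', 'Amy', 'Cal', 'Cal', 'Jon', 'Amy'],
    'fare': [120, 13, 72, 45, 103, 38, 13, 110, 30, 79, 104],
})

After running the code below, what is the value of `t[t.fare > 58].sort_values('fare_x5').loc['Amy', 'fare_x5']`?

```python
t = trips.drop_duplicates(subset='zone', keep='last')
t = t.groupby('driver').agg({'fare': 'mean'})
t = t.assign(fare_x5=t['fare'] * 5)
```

292.5

drop duplicate zone (keep=last):
   zone  riders driver  fare
4     B       4    Vic   103
6     E       4    Amy    13
8     F       4    Cal    30
10    A       2    Amy   104
group by driver, mean of fare:
         fare
driver       
Amy      58.5
Cal      30.0
Vic     103.0
add column fare_x5 = t['fare'] * 5:
         fare  fare_x5
driver                
Amy      58.5    292.5
Cal      30.0    150.0
Vic     103.0    515.0
filter rows where fare > 58:
         fare  fare_x5
driver                
Amy      58.5    292.5
Vic     103.0    515.0
sort by fare_x5:
         fare  fare_x5
driver                
Amy      58.5    292.5
Vic     103.0    515.0
The value at row 'Amy', column 'fare_x5' is 292.5.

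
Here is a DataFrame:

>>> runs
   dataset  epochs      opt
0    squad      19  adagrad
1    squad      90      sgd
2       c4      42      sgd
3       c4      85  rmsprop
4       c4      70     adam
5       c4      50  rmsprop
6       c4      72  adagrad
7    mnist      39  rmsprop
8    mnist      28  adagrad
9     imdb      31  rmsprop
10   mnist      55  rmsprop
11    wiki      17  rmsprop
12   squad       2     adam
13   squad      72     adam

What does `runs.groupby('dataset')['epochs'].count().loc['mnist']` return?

3

group by dataset, count of epochs:
dataset
c4       5
imdb     1
mnist    3
squad    4
wiki     1
Name: epochs, dtype: int64
So loc['mnist'] = 3.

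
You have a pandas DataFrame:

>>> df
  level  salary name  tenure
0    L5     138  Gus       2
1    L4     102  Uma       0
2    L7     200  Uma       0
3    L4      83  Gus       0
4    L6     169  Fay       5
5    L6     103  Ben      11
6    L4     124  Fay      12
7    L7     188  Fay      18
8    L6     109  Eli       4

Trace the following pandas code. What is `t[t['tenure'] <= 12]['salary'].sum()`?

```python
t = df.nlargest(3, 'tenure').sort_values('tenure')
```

take 3 rows with largest tenure:
  level  salary name  tenure
7    L7     188  Fay      18
6    L4     124  Fay      12
5    L6     103  Ben      11
sort by tenure:
  level  salary name  tenure
5    L6     103  Ben      11
6    L4     124  Fay      12
7    L7     188  Fay      18
filter rows where tenure <= 12:
  level  salary name  tenure
5    L6     103  Ben      11
6    L4     124  Fay      12
The sum of column 'salary' is 227.

227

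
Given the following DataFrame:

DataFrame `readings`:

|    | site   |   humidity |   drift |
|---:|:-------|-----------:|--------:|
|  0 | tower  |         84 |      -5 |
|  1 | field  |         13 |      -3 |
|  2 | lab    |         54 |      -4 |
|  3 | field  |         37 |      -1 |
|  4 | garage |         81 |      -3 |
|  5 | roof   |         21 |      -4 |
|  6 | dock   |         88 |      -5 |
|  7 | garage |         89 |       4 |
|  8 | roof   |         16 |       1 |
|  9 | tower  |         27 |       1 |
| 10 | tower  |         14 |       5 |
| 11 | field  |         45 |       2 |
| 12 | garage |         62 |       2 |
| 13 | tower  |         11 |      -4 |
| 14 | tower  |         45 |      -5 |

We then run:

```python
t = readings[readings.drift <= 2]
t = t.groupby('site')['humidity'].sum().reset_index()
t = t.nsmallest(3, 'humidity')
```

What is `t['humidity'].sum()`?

filter rows where drift <= 2:
      site  humidity  drift
0    tower        84     -5
1    field        13     -3
2      lab        54     -4
3    field        37     -1
4   garage        81     -3
5     roof        21     -4
6     dock        88     -5
8     roof        16      1
9    tower        27      1
11   field        45      2
12  garage        62      2
13   tower        11     -4
14   tower        45     -5
group by site, sum of humidity:
site
dock       88
field      95
garage    143
lab        54
roof       37
tower     167
Name: humidity, dtype: int64
reset_index():
     site  humidity
0    dock        88
1   field        95
2  garage       143
3     lab        54
4    roof        37
5   tower       167
take 3 rows with smallest humidity:
   site  humidity
4  roof        37
3   lab        54
0  dock        88
Finally, sum of column 'humidity' = 179.

179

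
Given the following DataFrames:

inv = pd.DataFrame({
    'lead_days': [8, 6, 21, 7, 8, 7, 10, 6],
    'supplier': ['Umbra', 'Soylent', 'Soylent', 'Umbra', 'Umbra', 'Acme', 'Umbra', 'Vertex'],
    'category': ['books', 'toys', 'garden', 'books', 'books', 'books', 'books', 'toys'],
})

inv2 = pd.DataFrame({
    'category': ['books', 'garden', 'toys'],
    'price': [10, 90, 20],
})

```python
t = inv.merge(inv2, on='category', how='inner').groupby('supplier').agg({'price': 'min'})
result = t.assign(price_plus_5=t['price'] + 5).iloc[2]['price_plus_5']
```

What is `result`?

15

merge on 'category' (how='inner') → 8 rows:
   lead_days supplier category  price
0          8    Umbra    books     10
1          6  Soylent     toys     20
2         21  Soylent   garden     90
3          7    Umbra    books     10
4          8    Umbra    books     10
5          7     Acme    books     10
6         10    Umbra    books     10
7          6   Vertex     toys     20
group by supplier, min of price:
          price
supplier       
Acme         10
Soylent      20
Umbra        10
Vertex       20
add column price_plus_5 = t['price'] + 5:
          price  price_plus_5
supplier                     
Acme         10            15
Soylent      20            25
Umbra        10            15
Vertex       20            25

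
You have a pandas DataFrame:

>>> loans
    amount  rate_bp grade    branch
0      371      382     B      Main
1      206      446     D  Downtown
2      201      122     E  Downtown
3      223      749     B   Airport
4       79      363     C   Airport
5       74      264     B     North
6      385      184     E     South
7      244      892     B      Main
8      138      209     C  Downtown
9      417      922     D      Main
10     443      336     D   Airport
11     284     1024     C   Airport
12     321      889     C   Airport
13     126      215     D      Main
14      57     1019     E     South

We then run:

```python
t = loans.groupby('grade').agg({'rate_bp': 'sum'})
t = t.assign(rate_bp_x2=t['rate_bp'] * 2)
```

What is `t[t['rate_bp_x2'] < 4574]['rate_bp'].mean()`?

group by grade, sum of rate_bp:
       rate_bp
grade         
B         2287
C         2485
D         1919
E         1325
add column rate_bp_x2 = t['rate_bp'] * 2:
       rate_bp  rate_bp_x2
grade                     
B         2287        4574
C         2485        4970
D         1919        3838
E         1325        2650
filter rows where rate_bp_x2 < 4574:
       rate_bp  rate_bp_x2
grade                     
D         1919        3838
E         1325        2650
The mean of column 'rate_bp' is 1622.0.

1622.0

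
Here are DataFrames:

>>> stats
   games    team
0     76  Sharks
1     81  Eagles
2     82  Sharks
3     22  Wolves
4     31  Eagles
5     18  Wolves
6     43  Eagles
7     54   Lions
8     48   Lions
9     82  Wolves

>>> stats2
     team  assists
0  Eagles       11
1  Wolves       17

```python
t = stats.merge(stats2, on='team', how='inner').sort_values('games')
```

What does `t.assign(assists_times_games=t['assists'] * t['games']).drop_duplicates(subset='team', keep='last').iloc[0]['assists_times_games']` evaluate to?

merge on 'team' (how='inner') → 6 rows:
   games    team  assists
0     81  Eagles       11
1     22  Wolves       17
2     31  Eagles       11
3     18  Wolves       17
4     43  Eagles       11
5     82  Wolves       17
sort by games:
   games    team  assists
3     18  Wolves       17
1     22  Wolves       17
2     31  Eagles       11
4     43  Eagles       11
0     81  Eagles       11
5     82  Wolves       17
add column assists_times_games = t['assists'] * t['games']:
   games    team  assists  assists_times_games
3     18  Wolves       17                  306
1     22  Wolves       17                  374
2     31  Eagles       11                  341
4     43  Eagles       11                  473
0     81  Eagles       11                  891
5     82  Wolves       17                 1394
drop duplicate team (keep=last):
   games    team  assists  assists_times_games
0     81  Eagles       11                  891
5     82  Wolves       17                 1394
Hence 891.

891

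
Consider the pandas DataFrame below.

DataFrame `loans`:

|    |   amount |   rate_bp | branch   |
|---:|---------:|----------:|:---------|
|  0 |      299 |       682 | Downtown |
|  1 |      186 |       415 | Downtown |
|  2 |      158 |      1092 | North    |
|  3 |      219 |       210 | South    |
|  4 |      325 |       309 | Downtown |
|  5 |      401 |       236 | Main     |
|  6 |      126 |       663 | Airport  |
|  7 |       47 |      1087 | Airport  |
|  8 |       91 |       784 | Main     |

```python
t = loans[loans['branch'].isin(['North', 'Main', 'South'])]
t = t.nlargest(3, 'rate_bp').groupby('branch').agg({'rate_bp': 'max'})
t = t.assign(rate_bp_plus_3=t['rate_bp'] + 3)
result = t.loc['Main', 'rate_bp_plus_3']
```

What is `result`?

787

filter rows where branch in ['North', 'Main', 'South']:
   amount  rate_bp branch
2     158     1092  North
3     219      210  South
5     401      236   Main
8      91      784   Main
take 3 rows with largest rate_bp:
   amount  rate_bp branch
2     158     1092  North
8      91      784   Main
5     401      236   Main
group by branch, max of rate_bp:
        rate_bp
branch         
Main        784
North      1092
add column rate_bp_plus_3 = t['rate_bp'] + 3:
        rate_bp  rate_bp_plus_3
branch                         
Main        784             787
North      1092            1095
Then the value at row 'Main', column 'rate_bp_plus_3': 787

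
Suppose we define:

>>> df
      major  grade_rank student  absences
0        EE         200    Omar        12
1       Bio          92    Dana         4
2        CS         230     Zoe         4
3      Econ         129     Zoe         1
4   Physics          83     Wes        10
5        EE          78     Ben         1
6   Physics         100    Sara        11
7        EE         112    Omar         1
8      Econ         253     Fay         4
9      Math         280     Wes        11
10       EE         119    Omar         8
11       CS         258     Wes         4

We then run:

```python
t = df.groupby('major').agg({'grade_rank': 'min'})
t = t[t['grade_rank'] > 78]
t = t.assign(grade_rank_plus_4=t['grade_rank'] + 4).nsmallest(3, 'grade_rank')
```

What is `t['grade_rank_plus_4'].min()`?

87

group by major, min of grade_rank:
         grade_rank
major              
Bio              92
CS              230
EE               78
Econ            129
Math            280
Physics          83
filter rows where grade_rank > 78:
         grade_rank
major              
Bio              92
CS              230
Econ            129
Math            280
Physics          83
add column grade_rank_plus_4 = t['grade_rank'] + 4:
         grade_rank  grade_rank_plus_4
major                                 
Bio              92                 96
CS              230                234
Econ            129                133
Math            280                284
Physics          83                 87
take 3 rows with smallest grade_rank:
         grade_rank  grade_rank_plus_4
major                                 
Physics          83                 87
Bio              92                 96
Econ            129                133
So min() = 87.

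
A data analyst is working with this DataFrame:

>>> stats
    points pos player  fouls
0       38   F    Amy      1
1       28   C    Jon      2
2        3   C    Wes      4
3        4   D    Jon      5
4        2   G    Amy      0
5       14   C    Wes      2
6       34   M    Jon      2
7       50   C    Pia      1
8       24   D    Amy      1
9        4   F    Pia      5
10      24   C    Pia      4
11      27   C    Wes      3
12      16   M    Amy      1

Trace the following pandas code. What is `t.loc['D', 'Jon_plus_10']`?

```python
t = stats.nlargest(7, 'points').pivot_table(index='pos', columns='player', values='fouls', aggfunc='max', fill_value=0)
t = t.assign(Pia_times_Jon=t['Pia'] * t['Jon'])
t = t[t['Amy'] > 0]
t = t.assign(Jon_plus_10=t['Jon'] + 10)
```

take 7 rows with largest points:
    points pos player  fouls
7       50   C    Pia      1
0       38   F    Amy      1
6       34   M    Jon      2
1       28   C    Jon      2
11      27   C    Wes      3
8       24   D    Amy      1
10      24   C    Pia      4
pivot: rows=pos, cols=player, max(fouls):
player  Amy  Jon  Pia  Wes
pos                       
C         0    2    4    3
D         1    0    0    0
F         1    0    0    0
M         0    2    0    0
add column Pia_times_Jon = t['Pia'] * t['Jon']:
player  Amy  Jon  Pia  Wes  Pia_times_Jon
pos                                      
C         0    2    4    3              8
D         1    0    0    0              0
F         1    0    0    0              0
M         0    2    0    0              0
filter rows where Amy > 0:
player  Amy  Jon  Pia  Wes  Pia_times_Jon
pos                                      
D         1    0    0    0              0
F         1    0    0    0              0
add column Jon_plus_10 = t['Jon'] + 10:
player  Amy  Jon  Pia  Wes  Pia_times_Jon  Jon_plus_10
pos                                                   
D         1    0    0    0              0           10
F         1    0    0    0              0           10
So loc['D', 'Jon_plus_10'] = 10.

10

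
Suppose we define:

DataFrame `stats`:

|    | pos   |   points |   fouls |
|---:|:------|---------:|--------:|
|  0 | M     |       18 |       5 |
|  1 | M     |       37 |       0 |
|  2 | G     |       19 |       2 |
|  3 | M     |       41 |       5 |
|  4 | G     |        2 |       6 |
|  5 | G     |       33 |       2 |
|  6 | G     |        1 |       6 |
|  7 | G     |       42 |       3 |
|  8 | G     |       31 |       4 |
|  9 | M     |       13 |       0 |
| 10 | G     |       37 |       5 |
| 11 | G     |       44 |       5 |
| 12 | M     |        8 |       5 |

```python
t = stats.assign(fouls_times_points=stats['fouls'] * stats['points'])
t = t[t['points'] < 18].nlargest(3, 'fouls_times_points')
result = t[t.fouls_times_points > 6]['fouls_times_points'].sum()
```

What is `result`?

52

add column fouls_times_points = stats['fouls'] * stats['points']:
   pos  points  fouls  fouls_times_points
0    M      18      5                  90
1    M      37      0                   0
2    G      19      2                  38
3    M      41      5                 205
4    G       2      6                  12
5    G      33      2                  66
6    G       1      6                   6
7    G      42      3                 126
8    G      31      4                 124
9    M      13      0                   0
10   G      37      5                 185
11   G      44      5                 220
12   M       8      5                  40
filter rows where points < 18:
   pos  points  fouls  fouls_times_points
4    G       2      6                  12
6    G       1      6                   6
9    M      13      0                   0
12   M       8      5                  40
take 3 rows with largest fouls_times_points:
   pos  points  fouls  fouls_times_points
12   M       8      5                  40
4    G       2      6                  12
6    G       1      6                   6
filter rows where fouls_times_points > 6:
   pos  points  fouls  fouls_times_points
12   M       8      5                  40
4    G       2      6                  12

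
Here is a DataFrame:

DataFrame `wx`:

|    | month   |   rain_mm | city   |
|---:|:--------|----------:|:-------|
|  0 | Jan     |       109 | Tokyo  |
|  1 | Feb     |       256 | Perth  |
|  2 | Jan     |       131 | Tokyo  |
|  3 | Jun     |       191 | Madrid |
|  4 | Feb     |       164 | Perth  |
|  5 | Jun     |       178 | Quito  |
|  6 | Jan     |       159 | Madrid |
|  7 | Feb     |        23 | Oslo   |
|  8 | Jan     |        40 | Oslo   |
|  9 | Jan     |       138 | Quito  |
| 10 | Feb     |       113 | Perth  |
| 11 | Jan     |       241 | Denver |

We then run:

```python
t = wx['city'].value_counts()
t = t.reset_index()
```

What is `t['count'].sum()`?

12

value_counts of city:
city
Perth     3
Tokyo     2
Madrid    2
Quito     2
Oslo      2
Denver    1
Name: count, dtype: int64
reset_index():
     city  count
0   Perth      3
1   Tokyo      2
2  Madrid      2
3   Quito      2
4    Oslo      2
5  Denver      1
Finally, sum of column 'count' = 12.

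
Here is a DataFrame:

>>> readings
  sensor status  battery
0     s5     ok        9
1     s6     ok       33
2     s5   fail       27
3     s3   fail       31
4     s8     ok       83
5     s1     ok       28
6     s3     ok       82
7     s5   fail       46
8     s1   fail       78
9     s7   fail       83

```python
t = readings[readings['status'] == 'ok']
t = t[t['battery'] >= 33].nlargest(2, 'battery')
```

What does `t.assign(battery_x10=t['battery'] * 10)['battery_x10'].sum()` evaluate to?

1650

filter rows where status == 'ok':
  sensor status  battery
0     s5     ok        9
1     s6     ok       33
4     s8     ok       83
5     s1     ok       28
6     s3     ok       82
filter rows where battery >= 33:
  sensor status  battery
1     s6     ok       33
4     s8     ok       83
6     s3     ok       82
take 2 rows with largest battery:
  sensor status  battery
4     s8     ok       83
6     s3     ok       82
add column battery_x10 = t['battery'] * 10:
  sensor status  battery  battery_x10
4     s8     ok       83          830
6     s3     ok       82          820
So sum() = 1650.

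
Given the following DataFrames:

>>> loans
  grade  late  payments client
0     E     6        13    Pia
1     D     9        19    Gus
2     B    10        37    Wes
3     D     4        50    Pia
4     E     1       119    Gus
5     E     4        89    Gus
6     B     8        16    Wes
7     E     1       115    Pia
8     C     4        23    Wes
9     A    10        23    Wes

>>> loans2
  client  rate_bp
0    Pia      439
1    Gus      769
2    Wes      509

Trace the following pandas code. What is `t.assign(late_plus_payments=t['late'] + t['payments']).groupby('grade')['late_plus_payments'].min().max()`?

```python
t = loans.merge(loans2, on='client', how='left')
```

33

merge on 'client' (how='left') → 10 rows:
  grade  late  payments client  rate_bp
0     E     6        13    Pia      439
1     D     9        19    Gus      769
2     B    10        37    Wes      509
3     D     4        50    Pia      439
4     E     1       119    Gus      769
5     E     4        89    Gus      769
6     B     8        16    Wes      509
7     E     1       115    Pia      439
8     C     4        23    Wes      509
9     A    10        23    Wes      509
add column late_plus_payments = t['late'] + t['payments']:
  grade  late  payments client  rate_bp  late_plus_payments
0     E     6        13    Pia      439                  19
1     D     9        19    Gus      769                  28
2     B    10        37    Wes      509                  47
3     D     4        50    Pia      439                  54
4     E     1       119    Gus      769                 120
5     E     4        89    Gus      769                  93
6     B     8        16    Wes      509                  24
7     E     1       115    Pia      439                 116
8     C     4        23    Wes      509                  27
9     A    10        23    Wes      509                  33
group by grade, min of late_plus_payments:
grade
A    33
B    24
C    27
D    28
E    19
Name: late_plus_payments, dtype: int64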